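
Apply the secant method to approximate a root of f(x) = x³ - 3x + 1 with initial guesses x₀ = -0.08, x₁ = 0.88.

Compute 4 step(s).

f(x) = x³ - 3x + 1
x₀ = -0.08, x₁ = 0.88

Secant formula: x_{n+1} = x_n - f(x_n)(x_n - x_{n-1})/(f(x_n) - f(x_{n-1}))

Iteration 1:
  f(-0.080000) = 1.239488
  f(0.880000) = -0.958528
  x_2 = 0.880000 - (-0.958528)×(0.880000 - (-0.080000))/(-0.958528 - 1.239488)
       = 0.461356
Iteration 2:
  f(0.880000) = -0.958528
  f(0.461356) = -0.285868
  x_3 = 0.461356 - (-0.285868)×(0.461356 - 0.880000)/(-0.285868 - (-0.958528))
       = 0.283440
Iteration 3:
  f(0.461356) = -0.285868
  f(0.283440) = 0.172452
  x_4 = 0.283440 - 0.172452×(0.283440 - 0.461356)/(0.172452 - (-0.285868))
       = 0.350384
Iteration 4:
  f(0.283440) = 0.172452
  f(0.350384) = -0.008136
  x_5 = 0.350384 - (-0.008136)×(0.350384 - 0.283440)/(-0.008136 - 0.172452)
       = 0.347368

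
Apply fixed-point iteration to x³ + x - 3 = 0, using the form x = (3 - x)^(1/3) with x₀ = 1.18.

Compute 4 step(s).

Equation: x³ + x - 3 = 0
Fixed-point form: x = (3 - x)^(1/3)
x₀ = 1.18

x_1 = g(1.180000) = 1.220929
x_2 = g(1.220929) = 1.211707
x_3 = g(1.211707) = 1.213797
x_4 = g(1.213797) = 1.213324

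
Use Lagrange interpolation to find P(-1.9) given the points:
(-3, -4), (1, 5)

Lagrange interpolation formula:
P(x) = Σ yᵢ × Lᵢ(x)
where Lᵢ(x) = Π_{j≠i} (x - xⱼ)/(xᵢ - xⱼ)

L_0(-1.9) = (-1.9 - 1)/(-3 - 1) = 0.725000
L_1(-1.9) = (-1.9 - (-3))/(1 - (-3)) = 0.275000

P(-1.9) = (-4)×L_0(-1.9) + 5×L_1(-1.9)
P(-1.9) = -1.525000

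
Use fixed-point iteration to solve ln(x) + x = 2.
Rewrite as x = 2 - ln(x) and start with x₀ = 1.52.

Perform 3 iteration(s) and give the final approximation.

Equation: ln(x) + x = 2
Fixed-point form: x = 2 - ln(x)
x₀ = 1.52

x_1 = g(1.520000) = 1.581290
x_2 = g(1.581290) = 1.541759
x_3 = g(1.541759) = 1.567076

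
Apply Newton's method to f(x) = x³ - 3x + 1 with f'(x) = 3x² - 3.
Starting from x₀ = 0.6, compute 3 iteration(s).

f(x) = x³ - 3x + 1
f'(x) = 3x² - 3
x₀ = 0.6

Newton-Raphson formula: x_{n+1} = x_n - f(x_n)/f'(x_n)

Iteration 1:
  f(0.600000) = -0.584000
  f'(0.600000) = -1.920000
  x_1 = 0.600000 - (-0.584000)/(-1.920000) = 0.295833
Iteration 2:
  f(0.295833) = 0.138391
  f'(0.295833) = -2.737448
  x_2 = 0.295833 - 0.138391/(-2.737448) = 0.346388
Iteration 3:
  f(0.346388) = 0.002397
  f'(0.346388) = -2.640046
  x_3 = 0.346388 - 0.002397/(-2.640046) = 0.347296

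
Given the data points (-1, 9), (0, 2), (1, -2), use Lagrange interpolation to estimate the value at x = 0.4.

Lagrange interpolation formula:
P(x) = Σ yᵢ × Lᵢ(x)
where Lᵢ(x) = Π_{j≠i} (x - xⱼ)/(xᵢ - xⱼ)

L_0(0.4) = (0.4 - 0)/(-1 - 0) × (0.4 - 1)/(-1 - 1) = -0.120000
L_1(0.4) = (0.4 - (-1))/(0 - (-1)) × (0.4 - 1)/(0 - 1) = 0.840000
L_2(0.4) = (0.4 - (-1))/(1 - (-1)) × (0.4 - 0)/(1 - 0) = 0.280000

P(0.4) = 9×L_0(0.4) + 2×L_1(0.4) + (-2)×L_2(0.4)
P(0.4) = 0.040000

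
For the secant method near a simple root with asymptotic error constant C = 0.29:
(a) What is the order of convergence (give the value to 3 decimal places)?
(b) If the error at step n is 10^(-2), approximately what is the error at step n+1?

(a) Secant method has superlinear convergence with order φ = (1+√5)/2 ≈ 1.618.
    This means |e_{n+1}| ≈ C|e_n|^1.618.

(b) With |e_n| = 10^(-2) and C = 0.29:
    |e_{n+1}| ≈ 0.29 × (10^(-2))^1.618 = 0.29 × 10^(-3.24)

(a) ≈ 1.618 (golden ratio); (b) |e_{n+1}| ≈ 1.684e-04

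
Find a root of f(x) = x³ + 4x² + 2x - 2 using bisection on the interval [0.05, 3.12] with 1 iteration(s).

f(x) = x³ + 4x² + 2x - 2
Initial interval: [0.05, 3.12]

Iteration 1:
  c_1 = (0.050000 + 3.120000)/2 = 1.585000
  f(c_1) = f(1.585000) = 15.200777
  f(a) × f(c) < 0, new interval: [0.050000, 1.585000]

After 1 iteration(s), the approximation is c_1 = 1.585000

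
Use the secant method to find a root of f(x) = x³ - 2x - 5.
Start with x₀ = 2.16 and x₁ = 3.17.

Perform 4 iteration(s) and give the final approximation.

f(x) = x³ - 2x - 5
x₀ = 2.16, x₁ = 3.17

Secant formula: x_{n+1} = x_n - f(x_n)(x_n - x_{n-1})/(f(x_n) - f(x_{n-1}))

Iteration 1:
  f(2.160000) = 0.757696
  f(3.170000) = 20.515013
  x_2 = 3.170000 - 20.515013×(3.170000 - 2.160000)/(20.515013 - 0.757696)
       = 2.121266
Iteration 2:
  f(3.170000) = 20.515013
  f(2.121266) = 0.302680
  x_3 = 2.121266 - 0.302680×(2.121266 - 3.170000)/(0.302680 - 20.515013)
       = 2.105562
Iteration 3:
  f(2.121266) = 0.302680
  f(2.105562) = 0.123651
  x_4 = 2.105562 - 0.123651×(2.105562 - 2.121266)/(0.123651 - 0.302680)
       = 2.094715
Iteration 4:
  f(2.105562) = 0.123651
  f(2.094715) = 0.001821
  x_5 = 2.094715 - 0.001821×(2.094715 - 2.105562)/(0.001821 - 0.123651)
       = 2.094552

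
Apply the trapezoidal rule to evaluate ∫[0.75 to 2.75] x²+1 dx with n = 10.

f(x) = x²+1
a = 0.75, b = 2.75, n = 10
h = (b - a)/n = 0.200000

Trapezoidal rule: (h/2)[f(x₀) + 2f(x₁) + 2f(x₂) + ... + f(xₙ)]

x_0 = 0.7500, f(x_0) = 1.562500, coefficient = 1
x_1 = 0.9500, f(x_1) = 1.902500, coefficient = 2
x_2 = 1.1500, f(x_2) = 2.322500, coefficient = 2
x_3 = 1.3500, f(x_3) = 2.822500, coefficient = 2
x_4 = 1.5500, f(x_4) = 3.402500, coefficient = 2
x_5 = 1.7500, f(x_5) = 4.062500, coefficient = 2
x_6 = 1.9500, f(x_6) = 4.802500, coefficient = 2
x_7 = 2.1500, f(x_7) = 5.622500, coefficient = 2
x_8 = 2.3500, f(x_8) = 6.522500, coefficient = 2
x_9 = 2.5500, f(x_9) = 7.502500, coefficient = 2
x_10 = 2.7500, f(x_10) = 8.562500, coefficient = 1

I ≈ (0.200000/2) × 88.050000 = 8.805000
Exact value: 8.791667
Error: 0.013333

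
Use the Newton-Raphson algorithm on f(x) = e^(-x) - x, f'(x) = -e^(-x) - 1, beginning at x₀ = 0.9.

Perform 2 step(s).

f(x) = e^(-x) - x
f'(x) = -e^(-x) - 1
x₀ = 0.9

Newton-Raphson formula: x_{n+1} = x_n - f(x_n)/f'(x_n)

Iteration 1:
  f(0.900000) = -0.493430
  f'(0.900000) = -1.406570
  x_1 = 0.900000 - (-0.493430)/(-1.406570) = 0.549196
Iteration 2:
  f(0.549196) = 0.028218
  f'(0.549196) = -1.577414
  x_2 = 0.549196 - 0.028218/(-1.577414) = 0.567085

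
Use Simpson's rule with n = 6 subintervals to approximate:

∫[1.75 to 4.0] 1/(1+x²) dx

f(x) = 1/(1+x²)
a = 1.75, b = 4.0, n = 6
h = (b - a)/n = 0.375000

Simpson's rule: (h/3)[f(x₀) + 4f(x₁) + 2f(x₂) + ... + f(xₙ)]

x_0 = 1.7500, f(x_0) = 0.246154, coefficient = 1
x_1 = 2.1250, f(x_1) = 0.181303, coefficient = 4
x_2 = 2.5000, f(x_2) = 0.137931, coefficient = 2
x_3 = 2.8750, f(x_3) = 0.107926, coefficient = 4
x_4 = 3.2500, f(x_4) = 0.086486, coefficient = 2
x_5 = 3.6250, f(x_5) = 0.070718, coefficient = 4
x_6 = 4.0000, f(x_6) = 0.058824, coefficient = 1

I ≈ (0.375000/3) × 2.193601 = 0.274200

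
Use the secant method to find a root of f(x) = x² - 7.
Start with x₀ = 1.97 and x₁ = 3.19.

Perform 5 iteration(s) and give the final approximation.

f(x) = x² - 7
x₀ = 1.97, x₁ = 3.19

Secant formula: x_{n+1} = x_n - f(x_n)(x_n - x_{n-1})/(f(x_n) - f(x_{n-1}))

Iteration 1:
  f(1.970000) = -3.119100
  f(3.190000) = 3.176100
  x_2 = 3.190000 - 3.176100×(3.190000 - 1.970000)/(3.176100 - (-3.119100))
       = 2.574477
Iteration 2:
  f(3.190000) = 3.176100
  f(2.574477) = -0.372069
  x_3 = 2.574477 - (-0.372069)×(2.574477 - 3.190000)/(-0.372069 - 3.176100)
       = 2.639022
Iteration 3:
  f(2.574477) = -0.372069
  f(2.639022) = -0.035563
  x_4 = 2.639022 - (-0.035563)×(2.639022 - 2.574477)/(-0.035563 - (-0.372069))
       = 2.645843
Iteration 4:
  f(2.639022) = -0.035563
  f(2.645843) = 0.000487
  x_5 = 2.645843 - 0.000487×(2.645843 - 2.639022)/(0.000487 - (-0.035563))
       = 2.645751
Iteration 5:
  f(2.645843) = 0.000487
  f(2.645751) = -0.000001
  x_6 = 2.645751 - (-0.000001)×(2.645751 - 2.645843)/(-0.000001 - 0.000487)
       = 2.645751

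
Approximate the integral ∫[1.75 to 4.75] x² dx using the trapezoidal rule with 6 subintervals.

f(x) = x²
a = 1.75, b = 4.75, n = 6
h = (b - a)/n = 0.500000

Trapezoidal rule: (h/2)[f(x₀) + 2f(x₁) + 2f(x₂) + ... + f(xₙ)]

x_0 = 1.7500, f(x_0) = 3.062500, coefficient = 1
x_1 = 2.2500, f(x_1) = 5.062500, coefficient = 2
x_2 = 2.7500, f(x_2) = 7.562500, coefficient = 2
x_3 = 3.2500, f(x_3) = 10.562500, coefficient = 2
x_4 = 3.7500, f(x_4) = 14.062500, coefficient = 2
x_5 = 4.2500, f(x_5) = 18.062500, coefficient = 2
x_6 = 4.7500, f(x_6) = 22.562500, coefficient = 1

I ≈ (0.500000/2) × 136.250000 = 34.062500
Exact value: 33.937500
Error: 0.125000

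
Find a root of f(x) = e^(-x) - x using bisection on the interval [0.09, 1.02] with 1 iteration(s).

f(x) = e^(-x) - x
Initial interval: [0.09, 1.02]

Iteration 1:
  c_1 = (0.090000 + 1.020000)/2 = 0.555000
  f(c_1) = f(0.555000) = 0.019072
  f(a) × f(c) ≥ 0, new interval: [0.555000, 1.020000]

After 1 iteration(s), the approximation is c_1 = 0.555000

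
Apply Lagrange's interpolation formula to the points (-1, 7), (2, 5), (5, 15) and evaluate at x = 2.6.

Lagrange interpolation formula:
P(x) = Σ yᵢ × Lᵢ(x)
where Lᵢ(x) = Π_{j≠i} (x - xⱼ)/(xᵢ - xⱼ)

L_0(2.6) = (2.6 - 2)/(-1 - 2) × (2.6 - 5)/(-1 - 5) = -0.080000
L_1(2.6) = (2.6 - (-1))/(2 - (-1)) × (2.6 - 5)/(2 - 5) = 0.960000
L_2(2.6) = (2.6 - (-1))/(5 - (-1)) × (2.6 - 2)/(5 - 2) = 0.120000

P(2.6) = 7×L_0(2.6) + 5×L_1(2.6) + 15×L_2(2.6)
P(2.6) = 6.040000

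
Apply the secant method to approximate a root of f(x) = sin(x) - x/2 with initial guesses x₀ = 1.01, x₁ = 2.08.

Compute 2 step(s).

f(x) = sin(x) - x/2
x₀ = 1.01, x₁ = 2.08

Secant formula: x_{n+1} = x_n - f(x_n)(x_n - x_{n-1})/(f(x_n) - f(x_{n-1}))

Iteration 1:
  f(1.010000) = 0.341832
  f(2.080000) = -0.166867
  x_2 = 2.080000 - (-0.166867)×(2.080000 - 1.010000)/(-0.166867 - 0.341832)
       = 1.729011
Iteration 2:
  f(2.080000) = -0.166867
  f(1.729011) = 0.123005
  x_3 = 1.729011 - 0.123005×(1.729011 - 2.080000)/(0.123005 - (-0.166867))
       = 1.877950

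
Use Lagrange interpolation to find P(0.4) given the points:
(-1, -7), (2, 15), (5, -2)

Lagrange interpolation formula:
P(x) = Σ yᵢ × Lᵢ(x)
where Lᵢ(x) = Π_{j≠i} (x - xⱼ)/(xᵢ - xⱼ)

L_0(0.4) = (0.4 - 2)/(-1 - 2) × (0.4 - 5)/(-1 - 5) = 0.408889
L_1(0.4) = (0.4 - (-1))/(2 - (-1)) × (0.4 - 5)/(2 - 5) = 0.715556
L_2(0.4) = (0.4 - (-1))/(5 - (-1)) × (0.4 - 2)/(5 - 2) = -0.124444

P(0.4) = (-7)×L_0(0.4) + 15×L_1(0.4) + (-2)×L_2(0.4)
P(0.4) = 8.120000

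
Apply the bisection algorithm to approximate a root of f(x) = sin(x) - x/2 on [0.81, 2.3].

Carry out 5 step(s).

f(x) = sin(x) - x/2
Initial interval: [0.81, 2.3]

Iteration 1:
  c_1 = (0.810000 + 2.300000)/2 = 1.555000
  f(c_1) = f(1.555000) = 0.222375
  f(a) × f(c) ≥ 0, new interval: [1.555000, 2.300000]
Iteration 2:
  c_2 = (1.555000 + 2.300000)/2 = 1.927500
  f(c_2) = f(1.927500) = -0.026697
  f(a) × f(c) < 0, new interval: [1.555000, 1.927500]
Iteration 3:
  c_3 = (1.555000 + 1.927500)/2 = 1.741250
  f(c_3) = f(1.741250) = 0.114883
  f(a) × f(c) ≥ 0, new interval: [1.741250, 1.927500]
Iteration 4:
  c_4 = (1.741250 + 1.927500)/2 = 1.834375
  f(c_4) = f(1.834375) = 0.048276
  f(a) × f(c) ≥ 0, new interval: [1.834375, 1.927500]
Iteration 5:
  c_5 = (1.834375 + 1.927500)/2 = 1.880937
  f(c_5) = f(1.880937) = 0.011822
  f(a) × f(c) ≥ 0, new interval: [1.880937, 1.927500]

After 5 iteration(s), the approximation is c_5 = 1.880937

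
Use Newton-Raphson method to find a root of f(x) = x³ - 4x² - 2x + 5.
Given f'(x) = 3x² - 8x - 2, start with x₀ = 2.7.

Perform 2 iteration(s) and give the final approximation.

f(x) = x³ - 4x² - 2x + 5
f'(x) = 3x² - 8x - 2
x₀ = 2.7

Newton-Raphson formula: x_{n+1} = x_n - f(x_n)/f'(x_n)

Iteration 1:
  f(2.700000) = -9.877000
  f'(2.700000) = -1.730000
  x_1 = 2.700000 - (-9.877000)/(-1.730000) = -3.009249
Iteration 2:
  f(-3.009249) = -52.454292
  f'(-3.009249) = 49.240719
  x_2 = -3.009249 - (-52.454292)/49.240719 = -1.943986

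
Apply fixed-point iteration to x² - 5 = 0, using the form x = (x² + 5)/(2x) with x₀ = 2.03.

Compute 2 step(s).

Equation: x² - 5 = 0
Fixed-point form: x = (x² + 5)/(2x)
x₀ = 2.03

x_1 = g(2.030000) = 2.246527
x_2 = g(2.246527) = 2.236092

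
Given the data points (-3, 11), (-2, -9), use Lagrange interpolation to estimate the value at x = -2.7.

Lagrange interpolation formula:
P(x) = Σ yᵢ × Lᵢ(x)
where Lᵢ(x) = Π_{j≠i} (x - xⱼ)/(xᵢ - xⱼ)

L_0(-2.7) = (-2.7 - (-2))/(-3 - (-2)) = 0.700000
L_1(-2.7) = (-2.7 - (-3))/(-2 - (-3)) = 0.300000

P(-2.7) = 11×L_0(-2.7) + (-9)×L_1(-2.7)
P(-2.7) = 5.000000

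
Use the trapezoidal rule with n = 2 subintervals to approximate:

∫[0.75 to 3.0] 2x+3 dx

f(x) = 2x+3
a = 0.75, b = 3.0, n = 2
h = (b - a)/n = 1.125000

Trapezoidal rule: (h/2)[f(x₀) + 2f(x₁) + 2f(x₂) + ... + f(xₙ)]

x_0 = 0.7500, f(x_0) = 4.500000, coefficient = 1
x_1 = 1.8750, f(x_1) = 6.750000, coefficient = 2
x_2 = 3.0000, f(x_2) = 9.000000, coefficient = 1

I ≈ (1.125000/2) × 27.000000 = 15.187500
Exact value: 15.187500
Error: 0.000000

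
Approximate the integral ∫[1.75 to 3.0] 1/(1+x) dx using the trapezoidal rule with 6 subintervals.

f(x) = 1/(1+x)
a = 1.75, b = 3.0, n = 6
h = (b - a)/n = 0.208333

Trapezoidal rule: (h/2)[f(x₀) + 2f(x₁) + 2f(x₂) + ... + f(xₙ)]

x_0 = 1.7500, f(x_0) = 0.363636, coefficient = 1
x_1 = 1.9583, f(x_1) = 0.338028, coefficient = 2
x_2 = 2.1667, f(x_2) = 0.315789, coefficient = 2
x_3 = 2.3750, f(x_3) = 0.296296, coefficient = 2
x_4 = 2.5833, f(x_4) = 0.279070, coefficient = 2
x_5 = 2.7917, f(x_5) = 0.263736, coefficient = 2
x_6 = 3.0000, f(x_6) = 0.250000, coefficient = 1

I ≈ (0.208333/2) × 3.599476 = 0.374945
Exact value: 0.374693
Error: 0.000252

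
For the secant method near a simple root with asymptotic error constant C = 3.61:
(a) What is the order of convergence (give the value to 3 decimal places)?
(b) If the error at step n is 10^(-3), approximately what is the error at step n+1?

(a) Secant method has superlinear convergence with order φ = (1+√5)/2 ≈ 1.618.
    This means |e_{n+1}| ≈ C|e_n|^1.618.

(b) With |e_n| = 10^(-3) and C = 3.61:
    |e_{n+1}| ≈ 3.61 × (10^(-3))^1.618 = 3.61 × 10^(-4.85)

(a) ≈ 1.618 (golden ratio); (b) |e_{n+1}| ≈ 5.051e-05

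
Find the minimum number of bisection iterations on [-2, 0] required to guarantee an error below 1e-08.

We need (b-a)/2^n ≤ 1e-08
(0 - (-2))/2^n ≤ 1e-08
2/2^n ≤ 1e-08
2^n ≥ 200000000
n ≥ log₂(200000000) = 27.58
n ≥ 28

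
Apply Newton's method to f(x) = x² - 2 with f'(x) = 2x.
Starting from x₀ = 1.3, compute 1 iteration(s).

f(x) = x² - 2
f'(x) = 2x
x₀ = 1.3

Newton-Raphson formula: x_{n+1} = x_n - f(x_n)/f'(x_n)

Iteration 1:
  f(1.300000) = -0.310000
  f'(1.300000) = 2.600000
  x_1 = 1.300000 - (-0.310000)/2.600000 = 1.419231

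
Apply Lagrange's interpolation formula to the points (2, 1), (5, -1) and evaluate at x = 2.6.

Lagrange interpolation formula:
P(x) = Σ yᵢ × Lᵢ(x)
where Lᵢ(x) = Π_{j≠i} (x - xⱼ)/(xᵢ - xⱼ)

L_0(2.6) = (2.6 - 5)/(2 - 5) = 0.800000
L_1(2.6) = (2.6 - 2)/(5 - 2) = 0.200000

P(2.6) = 1×L_0(2.6) + (-1)×L_1(2.6)
P(2.6) = 0.600000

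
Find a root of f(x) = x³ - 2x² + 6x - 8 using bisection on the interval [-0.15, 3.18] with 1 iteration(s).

f(x) = x³ - 2x² + 6x - 8
Initial interval: [-0.15, 3.18]

Iteration 1:
  c_1 = (-0.150000 + 3.180000)/2 = 1.515000
  f(c_1) = f(1.515000) = -0.023184
  f(a) × f(c) ≥ 0, new interval: [1.515000, 3.180000]

After 1 iteration(s), the approximation is c_1 = 1.515000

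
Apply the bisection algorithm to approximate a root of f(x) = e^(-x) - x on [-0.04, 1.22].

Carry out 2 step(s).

f(x) = e^(-x) - x
Initial interval: [-0.04, 1.22]

Iteration 1:
  c_1 = (-0.040000 + 1.220000)/2 = 0.590000
  f(c_1) = f(0.590000) = -0.035673
  f(a) × f(c) < 0, new interval: [-0.040000, 0.590000]
Iteration 2:
  c_2 = (-0.040000 + 0.590000)/2 = 0.275000
  f(c_2) = f(0.275000) = 0.484572
  f(a) × f(c) ≥ 0, new interval: [0.275000, 0.590000]

After 2 iteration(s), the approximation is c_2 = 0.275000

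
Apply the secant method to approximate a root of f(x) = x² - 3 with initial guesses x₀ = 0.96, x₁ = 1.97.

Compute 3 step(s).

f(x) = x² - 3
x₀ = 0.96, x₁ = 1.97

Secant formula: x_{n+1} = x_n - f(x_n)(x_n - x_{n-1})/(f(x_n) - f(x_{n-1}))

Iteration 1:
  f(0.960000) = -2.078400
  f(1.970000) = 0.880900
  x_2 = 1.970000 - 0.880900×(1.970000 - 0.960000)/(0.880900 - (-2.078400))
       = 1.669352
Iteration 2:
  f(1.970000) = 0.880900
  f(1.669352) = -0.213265
  x_3 = 1.669352 - (-0.213265)×(1.669352 - 1.970000)/(-0.213265 - 0.880900)
       = 1.727951
Iteration 3:
  f(1.669352) = -0.213265
  f(1.727951) = -0.014184
  x_4 = 1.727951 - (-0.014184)×(1.727951 - 1.669352)/(-0.014184 - (-0.213265))
       = 1.732126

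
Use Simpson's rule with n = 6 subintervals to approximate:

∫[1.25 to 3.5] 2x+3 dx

f(x) = 2x+3
a = 1.25, b = 3.5, n = 6
h = (b - a)/n = 0.375000

Simpson's rule: (h/3)[f(x₀) + 4f(x₁) + 2f(x₂) + ... + f(xₙ)]

x_0 = 1.2500, f(x_0) = 5.500000, coefficient = 1
x_1 = 1.6250, f(x_1) = 6.250000, coefficient = 4
x_2 = 2.0000, f(x_2) = 7.000000, coefficient = 2
x_3 = 2.3750, f(x_3) = 7.750000, coefficient = 4
x_4 = 2.7500, f(x_4) = 8.500000, coefficient = 2
x_5 = 3.1250, f(x_5) = 9.250000, coefficient = 4
x_6 = 3.5000, f(x_6) = 10.000000, coefficient = 1

I ≈ (0.375000/3) × 139.500000 = 17.437500
Exact value: 17.437500
Error: 0.000000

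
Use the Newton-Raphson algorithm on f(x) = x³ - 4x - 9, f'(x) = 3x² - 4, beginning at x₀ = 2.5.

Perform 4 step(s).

f(x) = x³ - 4x - 9
f'(x) = 3x² - 4
x₀ = 2.5

Newton-Raphson formula: x_{n+1} = x_n - f(x_n)/f'(x_n)

Iteration 1:
  f(2.500000) = -3.375000
  f'(2.500000) = 14.750000
  x_1 = 2.500000 - (-3.375000)/14.750000 = 2.728814
Iteration 2:
  f(2.728814) = 0.404647
  f'(2.728814) = 18.339270
  x_2 = 2.728814 - 0.404647/18.339270 = 2.706749
Iteration 3:
  f(2.706749) = 0.003975
  f'(2.706749) = 17.979471
  x_3 = 2.706749 - 0.003975/17.979471 = 2.706528
Iteration 4:
  f(2.706528) = 0.000000
  f'(2.706528) = 17.975881
  x_4 = 2.706528 - 0.000000/17.975881 = 2.706528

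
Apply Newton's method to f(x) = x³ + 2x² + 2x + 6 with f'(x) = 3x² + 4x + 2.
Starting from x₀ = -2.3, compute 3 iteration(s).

f(x) = x³ + 2x² + 2x + 6
f'(x) = 3x² + 4x + 2
x₀ = -2.3

Newton-Raphson formula: x_{n+1} = x_n - f(x_n)/f'(x_n)

Iteration 1:
  f(-2.300000) = -0.187000
  f'(-2.300000) = 8.670000
  x_1 = -2.300000 - (-0.187000)/8.670000 = -2.278431
Iteration 2:
  f(-2.278431) = -0.002269
  f'(-2.278431) = 8.460023
  x_2 = -2.278431 - (-0.002269)/8.460023 = -2.278163
Iteration 3:
  f(-2.278163) = 0.000000
  f'(-2.278163) = 8.457429
  x_3 = -2.278163 - 0.000000/8.457429 = -2.278163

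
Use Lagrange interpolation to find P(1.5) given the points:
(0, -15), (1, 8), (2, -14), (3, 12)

Lagrange interpolation formula:
P(x) = Σ yᵢ × Lᵢ(x)
where Lᵢ(x) = Π_{j≠i} (x - xⱼ)/(xᵢ - xⱼ)

L_0(1.5) = (1.5 - 1)/(0 - 1) × (1.5 - 2)/(0 - 2) × (1.5 - 3)/(0 - 3) = -0.062500
L_1(1.5) = (1.5 - 0)/(1 - 0) × (1.5 - 2)/(1 - 2) × (1.5 - 3)/(1 - 3) = 0.562500
L_2(1.5) = (1.5 - 0)/(2 - 0) × (1.5 - 1)/(2 - 1) × (1.5 - 3)/(2 - 3) = 0.562500
L_3(1.5) = (1.5 - 0)/(3 - 0) × (1.5 - 1)/(3 - 1) × (1.5 - 2)/(3 - 2) = -0.062500

P(1.5) = (-15)×L_0(1.5) + 8×L_1(1.5) + (-14)×L_2(1.5) + 12×L_3(1.5)
P(1.5) = -3.187500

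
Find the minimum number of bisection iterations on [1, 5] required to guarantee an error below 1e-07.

We need (b-a)/2^n ≤ 1e-07
(5 - 1)/2^n ≤ 1e-07
4/2^n ≤ 1e-07
2^n ≥ 40000000
n ≥ log₂(40000000) = 25.25
n ≥ 26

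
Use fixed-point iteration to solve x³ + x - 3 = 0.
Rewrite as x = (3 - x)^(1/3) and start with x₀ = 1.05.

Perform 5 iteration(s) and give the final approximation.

Equation: x³ + x - 3 = 0
Fixed-point form: x = (3 - x)^(1/3)
x₀ = 1.05

x_1 = g(1.050000) = 1.249333
x_2 = g(1.249333) = 1.205224
x_3 = g(1.205224) = 1.215262
x_4 = g(1.215262) = 1.212993
x_5 = g(1.212993) = 1.213507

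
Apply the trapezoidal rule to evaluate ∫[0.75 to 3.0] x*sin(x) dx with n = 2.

f(x) = x*sin(x)
a = 0.75, b = 3.0, n = 2
h = (b - a)/n = 1.125000

Trapezoidal rule: (h/2)[f(x₀) + 2f(x₁) + 2f(x₂) + ... + f(xₙ)]

x_0 = 0.7500, f(x_0) = 0.511229, coefficient = 1
x_1 = 1.8750, f(x_1) = 1.788911, coefficient = 2
x_2 = 3.0000, f(x_2) = 0.423360, coefficient = 1

I ≈ (1.125000/2) × 4.512411 = 2.538231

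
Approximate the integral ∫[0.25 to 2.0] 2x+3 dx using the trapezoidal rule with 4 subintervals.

f(x) = 2x+3
a = 0.25, b = 2.0, n = 4
h = (b - a)/n = 0.437500

Trapezoidal rule: (h/2)[f(x₀) + 2f(x₁) + 2f(x₂) + ... + f(xₙ)]

x_0 = 0.2500, f(x_0) = 3.500000, coefficient = 1
x_1 = 0.6875, f(x_1) = 4.375000, coefficient = 2
x_2 = 1.1250, f(x_2) = 5.250000, coefficient = 2
x_3 = 1.5625, f(x_3) = 6.125000, coefficient = 2
x_4 = 2.0000, f(x_4) = 7.000000, coefficient = 1

I ≈ (0.437500/2) × 42.000000 = 9.187500
Exact value: 9.187500
Error: 0.000000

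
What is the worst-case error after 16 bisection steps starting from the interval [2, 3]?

Bisection error bound: |error| ≤ (b-a)/2^n
|error| ≤ (3 - 2)/2^16 = 1/2^16
|error| ≤ 0.0000152588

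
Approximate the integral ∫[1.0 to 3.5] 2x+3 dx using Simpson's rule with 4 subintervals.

f(x) = 2x+3
a = 1.0, b = 3.5, n = 4
h = (b - a)/n = 0.625000

Simpson's rule: (h/3)[f(x₀) + 4f(x₁) + 2f(x₂) + ... + f(xₙ)]

x_0 = 1.0000, f(x_0) = 5.000000, coefficient = 1
x_1 = 1.6250, f(x_1) = 6.250000, coefficient = 4
x_2 = 2.2500, f(x_2) = 7.500000, coefficient = 2
x_3 = 2.8750, f(x_3) = 8.750000, coefficient = 4
x_4 = 3.5000, f(x_4) = 10.000000, coefficient = 1

I ≈ (0.625000/3) × 90.000000 = 18.750000
Exact value: 18.750000
Error: 0.000000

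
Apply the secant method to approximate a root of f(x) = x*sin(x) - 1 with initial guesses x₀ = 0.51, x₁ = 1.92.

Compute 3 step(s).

f(x) = x*sin(x) - 1
x₀ = 0.51, x₁ = 1.92

Secant formula: x_{n+1} = x_n - f(x_n)(x_n - x_{n-1})/(f(x_n) - f(x_{n-1}))

Iteration 1:
  f(0.510000) = -0.751030
  f(1.920000) = 0.804119
  x_2 = 1.920000 - 0.804119×(1.920000 - 0.510000)/(0.804119 - (-0.751030))
       = 1.190933
Iteration 2:
  f(1.920000) = 0.804119
  f(1.190933) = 0.106037
  x_3 = 1.190933 - 0.106037×(1.190933 - 1.920000)/(0.106037 - 0.804119)
       = 1.080189
Iteration 3:
  f(1.190933) = 0.106037
  f(1.080189) = -0.047223
  x_4 = 1.080189 - (-0.047223)×(1.080189 - 1.190933)/(-0.047223 - 0.106037)
       = 1.114311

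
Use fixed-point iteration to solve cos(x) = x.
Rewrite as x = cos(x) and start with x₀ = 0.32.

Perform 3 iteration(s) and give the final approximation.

Equation: cos(x) = x
Fixed-point form: x = cos(x)
x₀ = 0.32

x_1 = g(0.320000) = 0.949235
x_2 = g(0.949235) = 0.582305
x_3 = g(0.582305) = 0.835197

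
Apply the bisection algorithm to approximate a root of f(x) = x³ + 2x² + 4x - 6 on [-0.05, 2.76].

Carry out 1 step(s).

f(x) = x³ + 2x² + 4x - 6
Initial interval: [-0.05, 2.76]

Iteration 1:
  c_1 = (-0.050000 + 2.760000)/2 = 1.355000
  f(c_1) = f(1.355000) = 5.579864
  f(a) × f(c) < 0, new interval: [-0.050000, 1.355000]

After 1 iteration(s), the approximation is c_1 = 1.355000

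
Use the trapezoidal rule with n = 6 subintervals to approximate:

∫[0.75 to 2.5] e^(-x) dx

f(x) = e^(-x)
a = 0.75, b = 2.5, n = 6
h = (b - a)/n = 0.291667

Trapezoidal rule: (h/2)[f(x₀) + 2f(x₁) + 2f(x₂) + ... + f(xₙ)]

x_0 = 0.7500, f(x_0) = 0.472367, coefficient = 1
x_1 = 1.0417, f(x_1) = 0.352866, coefficient = 2
x_2 = 1.3333, f(x_2) = 0.263597, coefficient = 2
x_3 = 1.6250, f(x_3) = 0.196912, coefficient = 2
x_4 = 1.9167, f(x_4) = 0.147096, coefficient = 2
x_5 = 2.2083, f(x_5) = 0.109884, coefficient = 2
x_6 = 2.5000, f(x_6) = 0.082085, coefficient = 1

I ≈ (0.291667/2) × 2.695162 = 0.393044
Exact value: 0.390282
Error: 0.002763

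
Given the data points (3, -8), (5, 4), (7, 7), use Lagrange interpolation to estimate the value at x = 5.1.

Lagrange interpolation formula:
P(x) = Σ yᵢ × Lᵢ(x)
where Lᵢ(x) = Π_{j≠i} (x - xⱼ)/(xᵢ - xⱼ)

L_0(5.1) = (5.1 - 5)/(3 - 5) × (5.1 - 7)/(3 - 7) = -0.023750
L_1(5.1) = (5.1 - 3)/(5 - 3) × (5.1 - 7)/(5 - 7) = 0.997500
L_2(5.1) = (5.1 - 3)/(7 - 3) × (5.1 - 5)/(7 - 5) = 0.026250

P(5.1) = (-8)×L_0(5.1) + 4×L_1(5.1) + 7×L_2(5.1)
P(5.1) = 4.363750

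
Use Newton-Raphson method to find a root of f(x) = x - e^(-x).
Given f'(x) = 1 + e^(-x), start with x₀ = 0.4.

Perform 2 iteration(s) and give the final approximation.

f(x) = x - e^(-x)
f'(x) = 1 + e^(-x)
x₀ = 0.4

Newton-Raphson formula: x_{n+1} = x_n - f(x_n)/f'(x_n)

Iteration 1:
  f(0.400000) = -0.270320
  f'(0.400000) = 1.670320
  x_1 = 0.400000 - (-0.270320)/1.670320 = 0.561837
Iteration 2:
  f(0.561837) = -0.008323
  f'(0.561837) = 1.570161
  x_2 = 0.561837 - (-0.008323)/1.570161 = 0.567138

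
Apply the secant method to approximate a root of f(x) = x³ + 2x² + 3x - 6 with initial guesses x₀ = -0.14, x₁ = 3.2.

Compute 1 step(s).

f(x) = x³ + 2x² + 3x - 6
x₀ = -0.14, x₁ = 3.2

Secant formula: x_{n+1} = x_n - f(x_n)(x_n - x_{n-1})/(f(x_n) - f(x_{n-1}))

Iteration 1:
  f(-0.140000) = -6.383544
  f(3.200000) = 56.848000
  x_2 = 3.200000 - 56.848000×(3.200000 - (-0.140000))/(56.848000 - (-6.383544))
       = 0.197190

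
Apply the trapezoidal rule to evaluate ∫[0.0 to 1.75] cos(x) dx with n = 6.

f(x) = cos(x)
a = 0.0, b = 1.75, n = 6
h = (b - a)/n = 0.291667

Trapezoidal rule: (h/2)[f(x₀) + 2f(x₁) + 2f(x₂) + ... + f(xₙ)]

x_0 = 0.0000, f(x_0) = 1.000000, coefficient = 1
x_1 = 0.2917, f(x_1) = 0.957766, coefficient = 2
x_2 = 0.5833, f(x_2) = 0.834631, coefficient = 2
x_3 = 0.8750, f(x_3) = 0.640997, coefficient = 2
x_4 = 1.1667, f(x_4) = 0.393219, coefficient = 2
x_5 = 1.4583, f(x_5) = 0.112226, coefficient = 2
x_6 = 1.7500, f(x_6) = -0.178246, coefficient = 1

I ≈ (0.291667/2) × 6.699432 = 0.977000
Exact value: 0.983986
Error: 0.006986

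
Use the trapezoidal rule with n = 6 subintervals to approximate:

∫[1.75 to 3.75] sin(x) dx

f(x) = sin(x)
a = 1.75, b = 3.75, n = 6
h = (b - a)/n = 0.333333

Trapezoidal rule: (h/2)[f(x₀) + 2f(x₁) + 2f(x₂) + ... + f(xₙ)]

x_0 = 1.7500, f(x_0) = 0.983986, coefficient = 1
x_1 = 2.0833, f(x_1) = 0.871503, coefficient = 2
x_2 = 2.4167, f(x_2) = 0.663080, coefficient = 2
x_3 = 2.7500, f(x_3) = 0.381661, coefficient = 2
x_4 = 3.0833, f(x_4) = 0.058226, coefficient = 2
x_5 = 3.4167, f(x_5) = -0.271618, coefficient = 2
x_6 = 3.7500, f(x_6) = -0.571561, coefficient = 1

I ≈ (0.333333/2) × 3.818129 = 0.636355
Exact value: 0.642313
Error: 0.005958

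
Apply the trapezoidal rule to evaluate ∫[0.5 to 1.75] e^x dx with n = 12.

f(x) = e^x
a = 0.5, b = 1.75, n = 12
h = (b - a)/n = 0.104167

Trapezoidal rule: (h/2)[f(x₀) + 2f(x₁) + 2f(x₂) + ... + f(xₙ)]

x_0 = 0.5000, f(x_0) = 1.648721, coefficient = 1
x_1 = 0.6042, f(x_1) = 1.829727, coefficient = 2
x_2 = 0.7083, f(x_2) = 2.030604, coefficient = 2
x_3 = 0.8125, f(x_3) = 2.253535, coefficient = 2
x_4 = 0.9167, f(x_4) = 2.500940, coefficient = 2
x_5 = 1.0208, f(x_5) = 2.775507, coefficient = 2
x_6 = 1.1250, f(x_6) = 3.080217, coefficient = 2
x_7 = 1.2292, f(x_7) = 3.418380, coefficient = 2
x_8 = 1.3333, f(x_8) = 3.793668, coefficient = 2
x_9 = 1.4375, f(x_9) = 4.210157, coefficient = 2
x_10 = 1.5417, f(x_10) = 4.672371, coefficient = 2
x_11 = 1.6458, f(x_11) = 5.185329, coefficient = 2
x_12 = 1.7500, f(x_12) = 5.754603, coefficient = 1

I ≈ (0.104167/2) × 78.904193 = 4.109593
Exact value: 4.105881
Error: 0.003712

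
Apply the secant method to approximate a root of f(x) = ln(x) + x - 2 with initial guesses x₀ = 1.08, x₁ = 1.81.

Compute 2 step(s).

f(x) = ln(x) + x - 2
x₀ = 1.08, x₁ = 1.81

Secant formula: x_{n+1} = x_n - f(x_n)(x_n - x_{n-1})/(f(x_n) - f(x_{n-1}))

Iteration 1:
  f(1.080000) = -0.843039
  f(1.810000) = 0.403327
  x_2 = 1.810000 - 0.403327×(1.810000 - 1.080000)/(0.403327 - (-0.843039))
       = 1.573770
Iteration 2:
  f(1.810000) = 0.403327
  f(1.573770) = 0.027245
  x_3 = 1.573770 - 0.027245×(1.573770 - 1.810000)/(0.027245 - 0.403327)
       = 1.556657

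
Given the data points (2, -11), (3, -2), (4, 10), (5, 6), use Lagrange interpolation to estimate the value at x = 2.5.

Lagrange interpolation formula:
P(x) = Σ yᵢ × Lᵢ(x)
where Lᵢ(x) = Π_{j≠i} (x - xⱼ)/(xᵢ - xⱼ)

L_0(2.5) = (2.5 - 3)/(2 - 3) × (2.5 - 4)/(2 - 4) × (2.5 - 5)/(2 - 5) = 0.312500
L_1(2.5) = (2.5 - 2)/(3 - 2) × (2.5 - 4)/(3 - 4) × (2.5 - 5)/(3 - 5) = 0.937500
L_2(2.5) = (2.5 - 2)/(4 - 2) × (2.5 - 3)/(4 - 3) × (2.5 - 5)/(4 - 5) = -0.312500
L_3(2.5) = (2.5 - 2)/(5 - 2) × (2.5 - 3)/(5 - 3) × (2.5 - 4)/(5 - 4) = 0.062500

P(2.5) = (-11)×L_0(2.5) + (-2)×L_1(2.5) + 10×L_2(2.5) + 6×L_3(2.5)
P(2.5) = -8.062500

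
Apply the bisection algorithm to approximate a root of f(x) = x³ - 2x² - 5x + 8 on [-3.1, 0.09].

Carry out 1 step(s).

f(x) = x³ - 2x² - 5x + 8
Initial interval: [-3.1, 0.09]

Iteration 1:
  c_1 = (-3.100000 + 0.090000)/2 = -1.505000
  f(c_1) = f(-1.505000) = 7.586087
  f(a) × f(c) < 0, new interval: [-3.100000, -1.505000]

After 1 iteration(s), the approximation is c_1 = -1.505000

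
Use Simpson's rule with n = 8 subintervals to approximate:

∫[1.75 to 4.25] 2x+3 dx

f(x) = 2x+3
a = 1.75, b = 4.25, n = 8
h = (b - a)/n = 0.312500

Simpson's rule: (h/3)[f(x₀) + 4f(x₁) + 2f(x₂) + ... + f(xₙ)]

x_0 = 1.7500, f(x_0) = 6.500000, coefficient = 1
x_1 = 2.0625, f(x_1) = 7.125000, coefficient = 4
x_2 = 2.3750, f(x_2) = 7.750000, coefficient = 2
x_3 = 2.6875, f(x_3) = 8.375000, coefficient = 4
x_4 = 3.0000, f(x_4) = 9.000000, coefficient = 2
x_5 = 3.3125, f(x_5) = 9.625000, coefficient = 4
x_6 = 3.6250, f(x_6) = 10.250000, coefficient = 2
x_7 = 3.9375, f(x_7) = 10.875000, coefficient = 4
x_8 = 4.2500, f(x_8) = 11.500000, coefficient = 1

I ≈ (0.312500/3) × 216.000000 = 22.500000
Exact value: 22.500000
Error: 0.000000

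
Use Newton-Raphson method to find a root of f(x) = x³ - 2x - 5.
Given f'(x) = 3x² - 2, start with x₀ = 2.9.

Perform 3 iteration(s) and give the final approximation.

f(x) = x³ - 2x - 5
f'(x) = 3x² - 2
x₀ = 2.9

Newton-Raphson formula: x_{n+1} = x_n - f(x_n)/f'(x_n)

Iteration 1:
  f(2.900000) = 13.589000
  f'(2.900000) = 23.230000
  x_1 = 2.900000 - 13.589000/23.230000 = 2.315024
Iteration 2:
  f(2.315024) = 2.776939
  f'(2.315024) = 14.078004
  x_2 = 2.315024 - 2.776939/14.078004 = 2.117770
Iteration 3:
  f(2.117770) = 0.262551
  f'(2.117770) = 11.454848
  x_3 = 2.117770 - 0.262551/11.454848 = 2.094849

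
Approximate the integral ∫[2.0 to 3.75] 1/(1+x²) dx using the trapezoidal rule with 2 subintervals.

f(x) = 1/(1+x²)
a = 2.0, b = 3.75, n = 2
h = (b - a)/n = 0.875000

Trapezoidal rule: (h/2)[f(x₀) + 2f(x₁) + 2f(x₂) + ... + f(xₙ)]

x_0 = 2.0000, f(x_0) = 0.200000, coefficient = 1
x_1 = 2.8750, f(x_1) = 0.107926, coefficient = 2
x_2 = 3.7500, f(x_2) = 0.066390, coefficient = 1

I ≈ (0.875000/2) × 0.482242 = 0.210981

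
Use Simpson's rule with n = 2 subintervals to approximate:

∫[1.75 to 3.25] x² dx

f(x) = x²
a = 1.75, b = 3.25, n = 2
h = (b - a)/n = 0.750000

Simpson's rule: (h/3)[f(x₀) + 4f(x₁) + 2f(x₂) + ... + f(xₙ)]

x_0 = 1.7500, f(x_0) = 3.062500, coefficient = 1
x_1 = 2.5000, f(x_1) = 6.250000, coefficient = 4
x_2 = 3.2500, f(x_2) = 10.562500, coefficient = 1

I ≈ (0.750000/3) × 38.625000 = 9.656250
Exact value: 9.656250
Error: 0.000000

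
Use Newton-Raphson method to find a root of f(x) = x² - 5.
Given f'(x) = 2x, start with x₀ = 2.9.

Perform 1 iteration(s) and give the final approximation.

f(x) = x² - 5
f'(x) = 2x
x₀ = 2.9

Newton-Raphson formula: x_{n+1} = x_n - f(x_n)/f'(x_n)

Iteration 1:
  f(2.900000) = 3.410000
  f'(2.900000) = 5.800000
  x_1 = 2.900000 - 3.410000/5.800000 = 2.312069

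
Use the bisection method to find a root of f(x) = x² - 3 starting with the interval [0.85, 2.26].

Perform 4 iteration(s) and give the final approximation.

f(x) = x² - 3
Initial interval: [0.85, 2.26]

Iteration 1:
  c_1 = (0.850000 + 2.260000)/2 = 1.555000
  f(c_1) = f(1.555000) = -0.581975
  f(a) × f(c) ≥ 0, new interval: [1.555000, 2.260000]
Iteration 2:
  c_2 = (1.555000 + 2.260000)/2 = 1.907500
  f(c_2) = f(1.907500) = 0.638556
  f(a) × f(c) < 0, new interval: [1.555000, 1.907500]
Iteration 3:
  c_3 = (1.555000 + 1.907500)/2 = 1.731250
  f(c_3) = f(1.731250) = -0.002773
  f(a) × f(c) ≥ 0, new interval: [1.731250, 1.907500]
Iteration 4:
  c_4 = (1.731250 + 1.907500)/2 = 1.819375
  f(c_4) = f(1.819375) = 0.310125
  f(a) × f(c) < 0, new interval: [1.731250, 1.819375]

After 4 iteration(s), the approximation is c_4 = 1.819375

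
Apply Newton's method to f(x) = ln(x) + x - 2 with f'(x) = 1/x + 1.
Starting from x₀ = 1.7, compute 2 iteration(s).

f(x) = ln(x) + x - 2
f'(x) = 1/x + 1
x₀ = 1.7

Newton-Raphson formula: x_{n+1} = x_n - f(x_n)/f'(x_n)

Iteration 1:
  f(1.700000) = 0.230628
  f'(1.700000) = 1.588235
  x_1 = 1.700000 - 0.230628/1.588235 = 1.554790
Iteration 2:
  f(1.554790) = -0.003870
  f'(1.554790) = 1.643174
  x_2 = 1.554790 - (-0.003870)/1.643174 = 1.557145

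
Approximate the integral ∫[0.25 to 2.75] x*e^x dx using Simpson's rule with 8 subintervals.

f(x) = x*e^x
a = 0.25, b = 2.75, n = 8
h = (b - a)/n = 0.312500

Simpson's rule: (h/3)[f(x₀) + 4f(x₁) + 2f(x₂) + ... + f(xₙ)]

x_0 = 0.2500, f(x_0) = 0.321006, coefficient = 1
x_1 = 0.5625, f(x_1) = 0.987218, coefficient = 4
x_2 = 0.8750, f(x_2) = 2.099016, coefficient = 2
x_3 = 1.1875, f(x_3) = 3.893663, coefficient = 4
x_4 = 1.5000, f(x_4) = 6.722534, coefficient = 2
x_5 = 1.8125, f(x_5) = 11.102909, coefficient = 4
x_6 = 2.1250, f(x_6) = 17.792407, coefficient = 2
x_7 = 2.4375, f(x_7) = 27.895710, coefficient = 4
x_8 = 2.7500, f(x_8) = 43.017238, coefficient = 1

I ≈ (0.312500/3) × 272.084156 = 28.342100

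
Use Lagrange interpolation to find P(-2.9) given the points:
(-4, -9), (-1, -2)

Lagrange interpolation formula:
P(x) = Σ yᵢ × Lᵢ(x)
where Lᵢ(x) = Π_{j≠i} (x - xⱼ)/(xᵢ - xⱼ)

L_0(-2.9) = (-2.9 - (-1))/(-4 - (-1)) = 0.633333
L_1(-2.9) = (-2.9 - (-4))/(-1 - (-4)) = 0.366667

P(-2.9) = (-9)×L_0(-2.9) + (-2)×L_1(-2.9)
P(-2.9) = -6.433333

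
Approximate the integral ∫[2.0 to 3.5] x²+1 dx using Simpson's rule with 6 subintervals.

f(x) = x²+1
a = 2.0, b = 3.5, n = 6
h = (b - a)/n = 0.250000

Simpson's rule: (h/3)[f(x₀) + 4f(x₁) + 2f(x₂) + ... + f(xₙ)]

x_0 = 2.0000, f(x_0) = 5.000000, coefficient = 1
x_1 = 2.2500, f(x_1) = 6.062500, coefficient = 4
x_2 = 2.5000, f(x_2) = 7.250000, coefficient = 2
x_3 = 2.7500, f(x_3) = 8.562500, coefficient = 4
x_4 = 3.0000, f(x_4) = 10.000000, coefficient = 2
x_5 = 3.2500, f(x_5) = 11.562500, coefficient = 4
x_6 = 3.5000, f(x_6) = 13.250000, coefficient = 1

I ≈ (0.250000/3) × 157.500000 = 13.125000
Exact value: 13.125000
Error: 0.000000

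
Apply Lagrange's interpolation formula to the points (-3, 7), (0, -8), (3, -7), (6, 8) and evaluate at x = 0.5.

Lagrange interpolation formula:
P(x) = Σ yᵢ × Lᵢ(x)
where Lᵢ(x) = Π_{j≠i} (x - xⱼ)/(xᵢ - xⱼ)

L_0(0.5) = (0.5 - 0)/(-3 - 0) × (0.5 - 3)/(-3 - 3) × (0.5 - 6)/(-3 - 6) = -0.042438
L_1(0.5) = (0.5 - (-3))/(0 - (-3)) × (0.5 - 3)/(0 - 3) × (0.5 - 6)/(0 - 6) = 0.891204
L_2(0.5) = (0.5 - (-3))/(3 - (-3)) × (0.5 - 0)/(3 - 0) × (0.5 - 6)/(3 - 6) = 0.178241
L_3(0.5) = (0.5 - (-3))/(6 - (-3)) × (0.5 - 0)/(6 - 0) × (0.5 - 3)/(6 - 3) = -0.027006

P(0.5) = 7×L_0(0.5) + (-8)×L_1(0.5) + (-7)×L_2(0.5) + 8×L_3(0.5)
P(0.5) = -8.890432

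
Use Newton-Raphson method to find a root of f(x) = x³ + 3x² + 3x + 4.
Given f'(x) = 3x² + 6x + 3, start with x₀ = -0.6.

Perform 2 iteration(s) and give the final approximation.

f(x) = x³ + 3x² + 3x + 4
f'(x) = 3x² + 6x + 3
x₀ = -0.6

Newton-Raphson formula: x_{n+1} = x_n - f(x_n)/f'(x_n)

Iteration 1:
  f(-0.600000) = 3.064000
  f'(-0.600000) = 0.480000
  x_1 = -0.600000 - 3.064000/0.480000 = -6.983333
Iteration 2:
  f(-6.983333) = -211.204995
  f'(-6.983333) = 107.400833
  x_2 = -6.983333 - (-211.204995)/107.400833 = -5.016822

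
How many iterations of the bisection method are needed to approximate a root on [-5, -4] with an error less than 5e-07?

We need (b-a)/2^n ≤ 5e-07
(-4 - (-5))/2^n ≤ 5e-07
1/2^n ≤ 5e-07
2^n ≥ 2000000
n ≥ log₂(2000000) = 20.93
n ≥ 21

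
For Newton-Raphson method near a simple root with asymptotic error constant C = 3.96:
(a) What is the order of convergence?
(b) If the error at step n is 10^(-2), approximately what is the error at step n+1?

(a) Newton-Raphson has quadratic (order 2) convergence near simple roots.
    This means |e_{n+1}| ≈ C|e_n|².

(b) With |e_n| = 10^(-2) and C = 3.96:
    |e_{n+1}| ≈ 3.96 × (10^(-2))² = 3.96 × 10^(-4)

(a) 2 (quadratic); (b) |e_{n+1}| ≈ 3.960e-04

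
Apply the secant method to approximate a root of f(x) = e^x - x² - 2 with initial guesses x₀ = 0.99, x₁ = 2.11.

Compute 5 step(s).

f(x) = e^x - x² - 2
x₀ = 0.99, x₁ = 2.11

Secant formula: x_{n+1} = x_n - f(x_n)(x_n - x_{n-1})/(f(x_n) - f(x_{n-1}))

Iteration 1:
  f(0.990000) = -0.288866
  f(2.110000) = 1.796141
  x_2 = 2.110000 - 1.796141×(2.110000 - 0.990000)/(1.796141 - (-0.288866))
       = 1.145169
Iteration 2:
  f(2.110000) = 1.796141
  f(1.145169) = -0.168439
  x_3 = 1.145169 - (-0.168439)×(1.145169 - 2.110000)/(-0.168439 - 1.796141)
       = 1.227892
Iteration 3:
  f(1.145169) = -0.168439
  f(1.227892) = -0.093693
  x_4 = 1.227892 - (-0.093693)×(1.227892 - 1.145169)/(-0.093693 - (-0.168439))
       = 1.331585
Iteration 4:
  f(1.227892) = -0.093693
  f(1.331585) = 0.013922
  x_5 = 1.331585 - 0.013922×(1.331585 - 1.227892)/(0.013922 - (-0.093693))
       = 1.318170
Iteration 5:
  f(1.331585) = 0.013922
  f(1.318170) = -0.000995
  x_6 = 1.318170 - (-0.000995)×(1.318170 - 1.331585)/(-0.000995 - 0.013922)
       = 1.319065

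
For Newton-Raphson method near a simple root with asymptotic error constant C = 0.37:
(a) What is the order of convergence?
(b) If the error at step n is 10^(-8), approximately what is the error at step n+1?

(a) Newton-Raphson has quadratic (order 2) convergence near simple roots.
    This means |e_{n+1}| ≈ C|e_n|².

(b) With |e_n| = 10^(-8) and C = 0.37:
    |e_{n+1}| ≈ 0.37 × (10^(-8))² = 0.37 × 10^(-16)

(a) 2 (quadratic); (b) |e_{n+1}| ≈ 3.700e-17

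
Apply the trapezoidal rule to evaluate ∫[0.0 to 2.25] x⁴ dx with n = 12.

f(x) = x⁴
a = 0.0, b = 2.25, n = 12
h = (b - a)/n = 0.187500

Trapezoidal rule: (h/2)[f(x₀) + 2f(x₁) + 2f(x₂) + ... + f(xₙ)]

x_0 = 0.0000, f(x_0) = 0.000000, coefficient = 1
x_1 = 0.1875, f(x_1) = 0.001236, coefficient = 2
x_2 = 0.3750, f(x_2) = 0.019775, coefficient = 2
x_3 = 0.5625, f(x_3) = 0.100113, coefficient = 2
x_4 = 0.7500, f(x_4) = 0.316406, coefficient = 2
x_5 = 0.9375, f(x_5) = 0.772476, coefficient = 2
x_6 = 1.1250, f(x_6) = 1.601807, coefficient = 2
x_7 = 1.3125, f(x_7) = 2.967545, coefficient = 2
x_8 = 1.5000, f(x_8) = 5.062500, coefficient = 2
x_9 = 1.6875, f(x_9) = 8.109146, coefficient = 2
x_10 = 1.8750, f(x_10) = 12.359619, coefficient = 2
x_11 = 2.0625, f(x_11) = 18.095718, coefficient = 2
x_12 = 2.2500, f(x_12) = 25.628906, coefficient = 1

I ≈ (0.187500/2) × 124.441589 = 11.666399
Exact value: 11.533008
Error: 0.133391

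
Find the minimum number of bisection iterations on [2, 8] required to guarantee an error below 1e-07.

We need (b-a)/2^n ≤ 1e-07
(8 - 2)/2^n ≤ 1e-07
6/2^n ≤ 1e-07
2^n ≥ 60000000
n ≥ log₂(60000000) = 25.84
n ≥ 26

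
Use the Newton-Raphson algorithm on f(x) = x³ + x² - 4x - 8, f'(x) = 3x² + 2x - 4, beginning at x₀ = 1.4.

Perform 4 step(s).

f(x) = x³ + x² - 4x - 8
f'(x) = 3x² + 2x - 4
x₀ = 1.4

Newton-Raphson formula: x_{n+1} = x_n - f(x_n)/f'(x_n)

Iteration 1:
  f(1.400000) = -8.896000
  f'(1.400000) = 4.680000
  x_1 = 1.400000 - (-8.896000)/4.680000 = 3.300855
Iteration 2:
  f(3.300855) = 25.657153
  f'(3.300855) = 35.288635
  x_2 = 3.300855 - 25.657153/35.288635 = 2.573789
Iteration 3:
  f(2.573789) = 5.379017
  f'(2.573789) = 21.020749
  x_3 = 2.573789 - 5.379017/21.020749 = 2.317898
Iteration 4:
  f(2.317898) = 0.554320
  f'(2.317898) = 16.753753
  x_4 = 2.317898 - 0.554320/16.753753 = 2.284812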